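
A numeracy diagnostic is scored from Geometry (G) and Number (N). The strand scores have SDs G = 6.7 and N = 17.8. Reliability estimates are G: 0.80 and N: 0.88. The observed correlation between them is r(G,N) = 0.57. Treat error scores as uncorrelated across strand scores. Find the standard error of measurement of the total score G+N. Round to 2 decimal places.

Var(total) = 361.73 + 135.956 = 497.686.
True-score variance = 314.731 + 135.956 = 450.688, so reliability = 0.9056.
Error variance = 497.686 − 450.688 = 46.9988; SEM = √46.9988 = 6.86.

6.86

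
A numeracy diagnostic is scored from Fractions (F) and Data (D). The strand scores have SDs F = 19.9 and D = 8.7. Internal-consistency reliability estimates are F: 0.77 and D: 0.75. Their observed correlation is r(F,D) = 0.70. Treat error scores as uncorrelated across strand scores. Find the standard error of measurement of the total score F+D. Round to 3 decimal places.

10.488

Var(total) = 471.7 + 242.382 = 714.082.
True-score variance = 361.695 + 242.382 = 604.077, so reliability = 0.8459.
Error variance = 714.082 − 604.077 = 110.005; SEM = √110.005 = 10.488.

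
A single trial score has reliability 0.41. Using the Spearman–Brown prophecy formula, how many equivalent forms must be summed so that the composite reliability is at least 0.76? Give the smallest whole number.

k ≥ ρ*(1−ρ₁)/(ρ₁(1−ρ*)) = 0.76·0.59 / (0.41·0.24) = 4.557.
Smallest integer k = 5.

5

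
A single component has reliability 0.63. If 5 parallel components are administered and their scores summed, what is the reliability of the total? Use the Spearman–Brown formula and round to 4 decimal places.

ρ_k = kρ / (1 + (k−1)ρ) = 5·0.63 / (1 + 4·0.63) = 3.150 / 3.520 = 0.8949.

0.8949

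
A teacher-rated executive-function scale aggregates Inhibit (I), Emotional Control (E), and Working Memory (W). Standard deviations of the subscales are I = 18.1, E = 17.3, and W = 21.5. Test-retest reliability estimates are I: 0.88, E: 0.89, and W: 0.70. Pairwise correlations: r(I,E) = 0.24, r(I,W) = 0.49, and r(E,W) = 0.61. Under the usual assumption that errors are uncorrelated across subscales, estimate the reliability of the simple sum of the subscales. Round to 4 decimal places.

Var(I+E+W) = 18.1² + 17.3² + 21.5² + 2·[18.1·17.3·0.24 + 18.1·21.5·0.49 + 17.3·21.5·0.61] = 1089.15 + 985.448 = 2074.6.
With uncorrelated errors the cross-covariances are all true-score covariance, so they carry over unchanged; only the diagonal terms shrink to ρᵢσᵢ².
True-score variance = [18.1²·0.88 + 17.3²·0.89 + 21.5²·0.70] + 985.448 = 878.24 + 985.448 = 1863.69.
Reliability = 1863.69 / 2074.6 = 0.8983.

0.8983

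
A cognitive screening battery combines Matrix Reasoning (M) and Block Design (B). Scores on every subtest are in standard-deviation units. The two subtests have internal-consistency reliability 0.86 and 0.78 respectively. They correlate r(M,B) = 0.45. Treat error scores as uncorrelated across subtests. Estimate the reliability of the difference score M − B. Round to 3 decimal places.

0.673

Var(M−B) = 1 + 1 − 2·0.45 = 2 − 0.9 = 1.1.
With uncorrelated errors the cross-covariances are all true-score covariance, so they carry over unchanged; only the diagonal terms shrink to ρᵢσᵢ².
True-score variance = [0.86 + 0.78] − 0.9 = 1.64 − 0.9 = 0.74.
Reliability = 0.74 / 1.1 = 0.673.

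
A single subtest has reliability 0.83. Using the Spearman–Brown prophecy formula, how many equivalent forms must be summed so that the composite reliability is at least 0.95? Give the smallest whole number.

4

k ≥ ρ*(1−ρ₁)/(ρ₁(1−ρ*)) = 0.95·0.17 / (0.83·0.05) = 3.892.
Smallest integer k = 4.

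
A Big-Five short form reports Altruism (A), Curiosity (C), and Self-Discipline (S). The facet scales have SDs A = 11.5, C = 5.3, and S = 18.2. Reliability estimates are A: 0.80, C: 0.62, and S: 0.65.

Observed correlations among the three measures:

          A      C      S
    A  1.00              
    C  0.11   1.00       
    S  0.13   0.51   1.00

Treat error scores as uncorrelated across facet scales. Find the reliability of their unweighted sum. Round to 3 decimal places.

Var(A+C+S) = 11.5² + 5.3² + 18.2² + 2·[11.5·5.3·0.11 + 11.5·18.2·0.13 + 5.3·18.2·0.51] = 491.58 + 166.216 = 657.796.
With uncorrelated errors the cross-covariances are all true-score covariance, so they carry over unchanged; only the diagonal terms shrink to ρᵢσᵢ².
True-score variance = [11.5²·0.80 + 5.3²·0.62 + 18.2²·0.65] + 166.216 = 338.522 + 166.216 = 504.738.
Reliability = 504.738 / 657.796 = 0.767.

0.767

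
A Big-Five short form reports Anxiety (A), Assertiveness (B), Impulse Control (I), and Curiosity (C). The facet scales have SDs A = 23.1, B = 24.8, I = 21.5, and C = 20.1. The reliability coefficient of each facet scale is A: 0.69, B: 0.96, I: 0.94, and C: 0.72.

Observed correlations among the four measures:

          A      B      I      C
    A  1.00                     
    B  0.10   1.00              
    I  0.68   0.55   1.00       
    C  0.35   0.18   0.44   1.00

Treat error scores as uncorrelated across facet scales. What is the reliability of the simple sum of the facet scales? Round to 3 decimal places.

Var(A+B+I+C) = 23.1² + 24.8² + 21.5² + 20.1² + 2·[23.1·24.8·0.10 + 23.1·21.5·0.68 + 23.1·20.1·0.35 + 24.8·21.5·0.55 + 24.8·20.1·0.18 + 21.5·20.1·0.44] = 2014.91 + 2261.3 = 4276.21.
Because errors are independent across components, Cov(Tᵢ,Tⱼ) = Cov(Xᵢ,Xⱼ); the off-diagonal part of the true-score variance is the same as above.
True-score variance = [23.1²·0.69 + 24.8²·0.96 + 21.5²·0.94 + 20.1²·0.72] + 2261.3 = 1684.03 + 2261.3 = 3945.33.
Reliability = 3945.33 / 4276.21 = 0.923.

0.923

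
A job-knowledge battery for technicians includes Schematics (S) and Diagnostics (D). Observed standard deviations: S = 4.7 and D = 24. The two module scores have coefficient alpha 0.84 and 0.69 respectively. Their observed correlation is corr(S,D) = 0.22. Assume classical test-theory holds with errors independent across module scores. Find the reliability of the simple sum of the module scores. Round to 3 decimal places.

Var(S+D) = 4.7² + 24² + 2·[4.7·24·0.22] = 598.09 + 49.632 = 647.722.
Under uncorrelated errors the observed covariances equal the true-score covariances, so only the own-variance terms attenuate.
True-score variance = [4.7²·0.84 + 24²·0.69] + 49.632 = 415.996 + 49.632 = 465.628.
Reliability = 465.628 / 647.722 = 0.719.

0.719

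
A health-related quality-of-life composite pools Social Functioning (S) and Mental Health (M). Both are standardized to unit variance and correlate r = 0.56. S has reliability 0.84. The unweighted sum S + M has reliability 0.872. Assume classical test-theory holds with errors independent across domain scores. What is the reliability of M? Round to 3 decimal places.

Var(S+M) = 2 + 2·0.56 = 3.120.
True-score variance = ρ_S + ρ_M + 2·0.56, so 0.872 = (0.84 + ρ_M + 1.12) / 3.120.
ρ_M = 0.872·3.120 − 0.84 − 1.12 = 0.761.

0.761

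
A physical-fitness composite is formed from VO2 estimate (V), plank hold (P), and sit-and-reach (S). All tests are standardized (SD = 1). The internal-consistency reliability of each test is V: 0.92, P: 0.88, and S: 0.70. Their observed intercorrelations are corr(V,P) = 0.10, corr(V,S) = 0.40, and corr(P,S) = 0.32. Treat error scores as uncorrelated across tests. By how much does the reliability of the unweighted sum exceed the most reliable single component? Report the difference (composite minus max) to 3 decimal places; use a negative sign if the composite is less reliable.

Var(sum) = 3 + 1.64 = 4.64; true-score variance = 2.5 + 1.64 = 4.14; composite reliability = 0.8922.
Max component reliability = 0.9200.
Difference = 0.8922 − 0.9200 = -0.028.

-0.028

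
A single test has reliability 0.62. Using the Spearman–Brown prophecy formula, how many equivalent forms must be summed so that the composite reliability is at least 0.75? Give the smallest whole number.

2

k ≥ ρ*(1−ρ₁)/(ρ₁(1−ρ*)) = 0.75·0.38 / (0.62·0.25) = 1.839.
Smallest integer k = 2.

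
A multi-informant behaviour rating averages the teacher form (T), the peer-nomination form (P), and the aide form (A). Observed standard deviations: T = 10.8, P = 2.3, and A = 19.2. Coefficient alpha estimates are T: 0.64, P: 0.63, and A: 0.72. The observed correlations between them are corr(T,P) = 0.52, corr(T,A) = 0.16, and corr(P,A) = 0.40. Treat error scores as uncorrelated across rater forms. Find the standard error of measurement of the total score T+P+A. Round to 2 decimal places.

12.13

Var(total) = 490.57 + 127.517 = 618.087.
True-score variance = 343.403 + 127.517 = 470.92, so reliability = 0.7619.
Error variance = 618.087 − 470.92 = 147.167; SEM = √147.167 = 12.13.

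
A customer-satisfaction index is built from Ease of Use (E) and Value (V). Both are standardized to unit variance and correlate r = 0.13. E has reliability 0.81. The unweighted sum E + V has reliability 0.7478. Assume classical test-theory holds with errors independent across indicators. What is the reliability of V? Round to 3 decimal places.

Var(E+V) = 2 + 2·0.13 = 2.260.
True-score variance = ρ_E + ρ_V + 2·0.13, so 0.7478 = (0.81 + ρ_V + 0.26) / 2.260.
ρ_V = 0.7478·2.260 − 0.81 − 0.26 = 0.620.

0.620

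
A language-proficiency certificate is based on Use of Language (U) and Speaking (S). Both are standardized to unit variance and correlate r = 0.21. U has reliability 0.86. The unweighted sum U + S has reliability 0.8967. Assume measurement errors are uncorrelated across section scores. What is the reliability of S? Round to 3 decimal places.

0.890

Var(U+S) = 2 + 2·0.21 = 2.420.
True-score variance = ρ_U + ρ_S + 2·0.21, so 0.8967 = (0.86 + ρ_S + 0.42) / 2.420.
ρ_S = 0.8967·2.420 − 0.86 − 0.42 = 0.890.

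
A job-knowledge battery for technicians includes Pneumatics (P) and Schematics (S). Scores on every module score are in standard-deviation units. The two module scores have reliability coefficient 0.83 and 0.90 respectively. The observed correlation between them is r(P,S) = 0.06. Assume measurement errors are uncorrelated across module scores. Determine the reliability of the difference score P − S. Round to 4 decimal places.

0.8564

Var(P−S) = 1 + 1 − 2·0.06 = 2 − 0.12 = 1.88.
Under uncorrelated errors the observed covariances equal the true-score covariances, so only the own-variance terms attenuate.
True-score variance = [0.83 + 0.90] − 0.12 = 1.73 − 0.12 = 1.61.
Reliability = 1.61 / 1.88 = 0.8564.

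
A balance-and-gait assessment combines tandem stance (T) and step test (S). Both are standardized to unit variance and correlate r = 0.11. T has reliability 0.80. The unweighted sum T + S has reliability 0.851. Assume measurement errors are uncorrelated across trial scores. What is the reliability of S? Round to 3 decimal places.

Var(T+S) = 2 + 2·0.11 = 2.220.
True-score variance = ρ_T + ρ_S + 2·0.11, so 0.851 = (0.80 + ρ_S + 0.22) / 2.220.
ρ_S = 0.851·2.220 − 0.80 − 0.22 = 0.869.

0.869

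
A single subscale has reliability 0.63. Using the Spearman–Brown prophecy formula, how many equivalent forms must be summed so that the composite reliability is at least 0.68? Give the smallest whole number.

2

k ≥ ρ*(1−ρ₁)/(ρ₁(1−ρ*)) = 0.68·0.37 / (0.63·0.32) = 1.248.
Smallest integer k = 2.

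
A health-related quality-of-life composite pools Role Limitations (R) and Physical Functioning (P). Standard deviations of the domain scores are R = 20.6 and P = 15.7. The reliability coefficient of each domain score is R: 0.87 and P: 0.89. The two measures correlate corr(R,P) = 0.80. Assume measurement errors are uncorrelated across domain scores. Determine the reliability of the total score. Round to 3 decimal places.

0.931

Var(R+P) = 20.6² + 15.7² + 2·[20.6·15.7·0.80] = 670.85 + 517.472 = 1188.32.
Under uncorrelated errors the observed covariances equal the true-score covariances, so only the own-variance terms attenuate.
True-score variance = [20.6²·0.87 + 15.7²·0.89] + 517.472 = 588.569 + 517.472 = 1106.04.
Reliability = 1106.04 / 1188.32 = 0.931.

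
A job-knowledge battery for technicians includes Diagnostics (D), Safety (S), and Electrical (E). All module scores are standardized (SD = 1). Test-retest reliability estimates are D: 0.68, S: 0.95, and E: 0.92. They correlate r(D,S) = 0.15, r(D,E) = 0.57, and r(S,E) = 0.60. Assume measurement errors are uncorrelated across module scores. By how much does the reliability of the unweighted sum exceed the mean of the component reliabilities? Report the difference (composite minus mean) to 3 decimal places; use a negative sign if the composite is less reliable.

0.070

Var(sum) = 3 + 2.64 = 5.64; true-score variance = 2.55 + 2.64 = 5.19; composite reliability = 0.9202.
Mean component reliability = 0.8500.
Difference = 0.9202 − 0.8500 = 0.070.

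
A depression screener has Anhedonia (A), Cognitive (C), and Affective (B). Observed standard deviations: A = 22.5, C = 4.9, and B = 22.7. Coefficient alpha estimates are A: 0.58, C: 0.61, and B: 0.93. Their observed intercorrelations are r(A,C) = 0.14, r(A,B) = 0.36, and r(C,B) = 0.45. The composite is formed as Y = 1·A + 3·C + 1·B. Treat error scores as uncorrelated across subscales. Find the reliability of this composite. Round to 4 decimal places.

Var(Y) = 22.5² + 3²·4.9² + 22.7² + 2·[3·22.5·4.9·0.14 + 22.5·22.7·0.36 + 3·4.9·22.7·0.45] = 1237.63 + 760.671 = 1998.3.
Because errors are independent across components, Cov(Tᵢ,Tⱼ) = Cov(Xᵢ,Xⱼ); the off-diagonal part of the true-score variance is the same as above.
True-score variance = [22.5²·0.58 + 3²·4.9²·0.61 + 22.7²·0.93] + 760.671 = 904.66 + 760.671 = 1665.33.
Reliability = 1665.33 / 1998.3 = 0.8334.

0.8334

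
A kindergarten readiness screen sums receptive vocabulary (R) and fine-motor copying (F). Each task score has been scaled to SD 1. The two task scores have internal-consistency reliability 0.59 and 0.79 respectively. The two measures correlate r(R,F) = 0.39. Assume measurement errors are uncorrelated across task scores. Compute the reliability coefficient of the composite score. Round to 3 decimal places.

0.777

Var(R+F) = 2 + 2·[0.39] = 2 + 0.78 = 2.78.
With uncorrelated errors the cross-covariances are all true-score covariance, so they carry over unchanged; only the diagonal terms shrink to ρᵢσᵢ².
True-score variance = [0.59 + 0.79] + 0.78 = 1.38 + 0.78 = 2.16.
Reliability = 2.16 / 2.78 = 0.777.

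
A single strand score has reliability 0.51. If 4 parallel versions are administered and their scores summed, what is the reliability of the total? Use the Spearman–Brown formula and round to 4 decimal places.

0.8063

ρ_k = kρ / (1 + (k−1)ρ) = 4·0.51 / (1 + 3·0.51) = 2.040 / 2.530 = 0.8063.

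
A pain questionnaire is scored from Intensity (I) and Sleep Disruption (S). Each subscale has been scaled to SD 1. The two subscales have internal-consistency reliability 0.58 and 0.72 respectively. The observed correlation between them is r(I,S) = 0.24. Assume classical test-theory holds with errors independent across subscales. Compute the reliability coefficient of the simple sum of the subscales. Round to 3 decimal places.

0.718

Var(I+S) = 2 + 2·[0.24] = 2 + 0.48 = 2.48.
With uncorrelated errors the cross-covariances are all true-score covariance, so they carry over unchanged; only the diagonal terms shrink to ρᵢσᵢ².
True-score variance = [0.58 + 0.72] + 0.48 = 1.3 + 0.48 = 1.78.
Reliability = 1.78 / 2.48 = 0.718.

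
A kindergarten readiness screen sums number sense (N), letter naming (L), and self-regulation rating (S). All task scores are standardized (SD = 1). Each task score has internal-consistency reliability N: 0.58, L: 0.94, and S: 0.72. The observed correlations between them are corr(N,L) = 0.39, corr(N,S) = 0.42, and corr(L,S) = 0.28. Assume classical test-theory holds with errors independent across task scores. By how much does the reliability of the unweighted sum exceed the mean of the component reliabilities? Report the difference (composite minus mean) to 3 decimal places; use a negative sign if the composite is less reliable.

0.107

Var(sum) = 3 + 2.18 = 5.18; true-score variance = 2.24 + 2.18 = 4.42; composite reliability = 0.8533.
Mean component reliability = 0.7467.
Difference = 0.8533 − 0.7467 = 0.107.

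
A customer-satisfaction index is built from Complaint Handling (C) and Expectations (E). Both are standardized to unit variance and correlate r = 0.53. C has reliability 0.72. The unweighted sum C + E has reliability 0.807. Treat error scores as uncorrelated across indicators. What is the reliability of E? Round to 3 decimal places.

0.689

Var(C+E) = 2 + 2·0.53 = 3.060.
True-score variance = ρ_C + ρ_E + 2·0.53, so 0.807 = (0.72 + ρ_E + 1.06) / 3.060.
ρ_E = 0.807·3.060 − 0.72 − 1.06 = 0.689.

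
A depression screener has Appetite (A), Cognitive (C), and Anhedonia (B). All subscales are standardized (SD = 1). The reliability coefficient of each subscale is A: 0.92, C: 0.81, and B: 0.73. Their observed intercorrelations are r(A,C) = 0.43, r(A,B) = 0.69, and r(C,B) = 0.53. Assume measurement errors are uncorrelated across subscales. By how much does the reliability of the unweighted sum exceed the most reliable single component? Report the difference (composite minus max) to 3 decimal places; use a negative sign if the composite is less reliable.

-0.006

Var(sum) = 3 + 3.3 = 6.3; true-score variance = 2.46 + 3.3 = 5.76; composite reliability = 0.9143.
Max component reliability = 0.9200.
Difference = 0.9143 − 0.9200 = -0.006.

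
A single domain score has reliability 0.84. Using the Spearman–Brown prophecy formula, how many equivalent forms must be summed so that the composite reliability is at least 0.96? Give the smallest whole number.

5

k ≥ ρ*(1−ρ₁)/(ρ₁(1−ρ*)) = 0.96·0.16 / (0.84·0.04) = 4.571.
Smallest integer k = 5.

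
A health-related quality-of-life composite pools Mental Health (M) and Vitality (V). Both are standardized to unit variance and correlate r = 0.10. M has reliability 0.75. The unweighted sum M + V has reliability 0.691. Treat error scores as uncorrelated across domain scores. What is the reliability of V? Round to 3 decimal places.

Var(M+V) = 2 + 2·0.10 = 2.200.
True-score variance = ρ_M + ρ_V + 2·0.10, so 0.691 = (0.75 + ρ_V + 0.20) / 2.200.
ρ_V = 0.691·2.200 − 0.75 − 0.20 = 0.570.

0.570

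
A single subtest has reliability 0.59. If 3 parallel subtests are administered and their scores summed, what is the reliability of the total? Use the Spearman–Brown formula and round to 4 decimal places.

0.8119

ρ_k = kρ / (1 + (k−1)ρ) = 3·0.59 / (1 + 2·0.59) = 1.770 / 2.180 = 0.8119.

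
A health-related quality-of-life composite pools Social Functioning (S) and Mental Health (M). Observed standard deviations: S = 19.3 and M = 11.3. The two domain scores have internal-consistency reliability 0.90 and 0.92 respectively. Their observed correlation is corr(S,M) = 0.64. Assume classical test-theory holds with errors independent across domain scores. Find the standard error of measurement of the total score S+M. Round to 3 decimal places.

6.889

Var(total) = 500.18 + 279.155 = 779.335.
True-score variance = 452.716 + 279.155 = 731.871, so reliability = 0.9391.
Error variance = 779.335 − 731.871 = 47.4642; SEM = √47.4642 = 6.889.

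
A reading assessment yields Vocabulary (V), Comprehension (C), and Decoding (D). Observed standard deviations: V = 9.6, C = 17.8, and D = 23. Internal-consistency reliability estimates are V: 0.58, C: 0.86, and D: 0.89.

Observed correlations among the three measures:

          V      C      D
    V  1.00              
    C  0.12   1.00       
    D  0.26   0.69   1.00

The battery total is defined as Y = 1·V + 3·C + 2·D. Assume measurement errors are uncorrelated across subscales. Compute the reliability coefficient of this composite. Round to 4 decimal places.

0.9238

Var(Y) = 9.6² + 3²·17.8² + 2²·23² + 2·[3·9.6·17.8·0.12 + 2·9.6·23·0.26 + 6·17.8·23·0.69] = 5059.72 + 3742.5 = 8802.22.
Because errors are independent across components, Cov(Tᵢ,Tⱼ) = Cov(Xᵢ,Xⱼ); the off-diagonal part of the true-score variance is the same as above.
True-score variance = [9.6²·0.58 + 3²·17.8²·0.86 + 2²·23²·0.89] + 3742.5 = 4389.03 + 3742.5 = 8131.53.
Reliability = 8131.53 / 8802.22 = 0.9238.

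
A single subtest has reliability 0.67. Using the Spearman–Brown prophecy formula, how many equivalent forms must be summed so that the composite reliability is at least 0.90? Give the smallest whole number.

k ≥ ρ*(1−ρ₁)/(ρ₁(1−ρ*)) = 0.90·0.33 / (0.67·0.10) = 4.433.
Smallest integer k = 5.

5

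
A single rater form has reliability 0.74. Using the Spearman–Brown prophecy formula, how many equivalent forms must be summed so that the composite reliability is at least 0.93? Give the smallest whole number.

k ≥ ρ*(1−ρ₁)/(ρ₁(1−ρ*)) = 0.93·0.26 / (0.74·0.07) = 4.668.
Smallest integer k = 5.

5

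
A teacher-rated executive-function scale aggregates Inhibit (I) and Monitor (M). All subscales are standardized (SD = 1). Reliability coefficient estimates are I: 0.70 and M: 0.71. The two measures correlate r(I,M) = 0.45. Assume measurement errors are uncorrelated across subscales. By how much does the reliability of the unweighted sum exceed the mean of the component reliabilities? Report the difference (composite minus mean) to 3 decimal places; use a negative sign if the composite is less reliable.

0.092

Var(sum) = 2 + 0.9 = 2.9; true-score variance = 1.41 + 0.9 = 2.31; composite reliability = 0.7966.
Mean component reliability = 0.7050.
Difference = 0.7966 − 0.7050 = 0.092.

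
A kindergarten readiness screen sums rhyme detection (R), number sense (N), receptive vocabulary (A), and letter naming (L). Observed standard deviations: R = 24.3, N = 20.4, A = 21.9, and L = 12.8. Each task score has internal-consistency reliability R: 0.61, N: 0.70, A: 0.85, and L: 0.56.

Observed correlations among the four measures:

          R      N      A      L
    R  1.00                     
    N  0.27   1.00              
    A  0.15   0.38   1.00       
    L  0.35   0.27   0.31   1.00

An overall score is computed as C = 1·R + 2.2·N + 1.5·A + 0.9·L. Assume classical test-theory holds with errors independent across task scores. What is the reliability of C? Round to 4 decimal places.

Var(C) = 24.3² + 2.2²·20.4² + 1.5²·21.9² + 0.9²·12.8² + 2·[2.2·24.3·20.4·0.27 + 1.5·24.3·21.9·0.15 + 0.9·24.3·12.8·0.35 + 3.3·20.4·21.9·0.38 + 1.98·20.4·12.8·0.27 + 1.35·21.9·12.8·0.31] = 3816.54 + 2658.64 = 6475.18.
Because errors are independent across components, Cov(Tᵢ,Tⱼ) = Cov(Xᵢ,Xⱼ); the off-diagonal part of the true-score variance is the same as above.
True-score variance = [24.3²·0.61 + 2.2²·20.4²·0.70 + 1.5²·21.9²·0.85 + 0.9²·12.8²·0.56] + 2658.64 = 2761.72 + 2658.64 = 5420.36.
Reliability = 5420.36 / 6475.18 = 0.8371.

0.8371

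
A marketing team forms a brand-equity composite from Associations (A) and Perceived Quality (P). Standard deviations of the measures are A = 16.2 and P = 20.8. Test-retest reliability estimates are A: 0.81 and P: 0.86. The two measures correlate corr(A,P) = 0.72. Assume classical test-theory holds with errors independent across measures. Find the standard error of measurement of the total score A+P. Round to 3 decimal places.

10.509

Var(total) = 695.08 + 485.222 = 1180.3.
True-score variance = 584.647 + 485.222 = 1069.87, so reliability = 0.9064.
Error variance = 1180.3 − 1069.87 = 110.433; SEM = √110.433 = 10.509.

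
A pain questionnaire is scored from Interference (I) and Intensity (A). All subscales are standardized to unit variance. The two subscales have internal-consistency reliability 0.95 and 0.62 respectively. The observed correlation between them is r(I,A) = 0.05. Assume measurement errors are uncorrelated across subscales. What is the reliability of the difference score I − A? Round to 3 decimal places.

Var(I−A) = 1 + 1 − 2·0.05 = 2 − 0.1 = 1.9.
Under uncorrelated errors the observed covariances equal the true-score covariances, so only the own-variance terms attenuate.
True-score variance = [0.95 + 0.62] − 0.1 = 1.57 − 0.1 = 1.47.
Reliability = 1.47 / 1.9 = 0.774.

0.774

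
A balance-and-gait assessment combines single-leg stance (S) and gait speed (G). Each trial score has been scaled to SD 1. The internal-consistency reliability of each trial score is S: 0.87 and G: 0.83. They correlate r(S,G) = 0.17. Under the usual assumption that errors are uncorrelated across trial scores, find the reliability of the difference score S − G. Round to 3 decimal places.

0.819

Var(S−G) = 1 + 1 − 2·0.17 = 2 − 0.34 = 1.66.
Under uncorrelated errors the observed covariances equal the true-score covariances, so only the own-variance terms attenuate.
True-score variance = [0.87 + 0.83] − 0.34 = 1.7 − 0.34 = 1.36.
Reliability = 1.36 / 1.66 = 0.819.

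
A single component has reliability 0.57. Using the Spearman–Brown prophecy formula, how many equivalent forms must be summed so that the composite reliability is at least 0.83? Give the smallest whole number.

k ≥ ρ*(1−ρ₁)/(ρ₁(1−ρ*)) = 0.83·0.43 / (0.57·0.17) = 3.683.
Smallest integer k = 4.

4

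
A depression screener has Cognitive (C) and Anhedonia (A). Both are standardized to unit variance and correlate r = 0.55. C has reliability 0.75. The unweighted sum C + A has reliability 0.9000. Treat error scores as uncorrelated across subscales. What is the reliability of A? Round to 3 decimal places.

0.940

Var(C+A) = 2 + 2·0.55 = 3.100.
True-score variance = ρ_C + ρ_A + 2·0.55, so 0.9000 = (0.75 + ρ_A + 1.10) / 3.100.
ρ_A = 0.9000·3.100 − 0.75 − 1.10 = 0.940.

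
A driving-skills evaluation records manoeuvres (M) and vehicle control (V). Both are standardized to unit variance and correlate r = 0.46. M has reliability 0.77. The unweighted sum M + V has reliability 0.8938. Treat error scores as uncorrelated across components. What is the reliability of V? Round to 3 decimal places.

0.920

Var(M+V) = 2 + 2·0.46 = 2.920.
True-score variance = ρ_M + ρ_V + 2·0.46, so 0.8938 = (0.77 + ρ_V + 0.92) / 2.920.
ρ_V = 0.8938·2.920 − 0.77 − 0.92 = 0.920.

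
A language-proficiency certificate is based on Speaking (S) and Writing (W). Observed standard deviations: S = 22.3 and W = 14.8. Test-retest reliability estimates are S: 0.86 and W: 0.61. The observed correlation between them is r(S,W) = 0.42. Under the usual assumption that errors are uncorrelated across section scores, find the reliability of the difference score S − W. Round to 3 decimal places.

0.647

Var(S−W) = 22.3² + 14.8² − 2·22.3·14.8·0.42 = 716.33 − 277.234 = 439.096.
Under uncorrelated errors the observed covariances equal the true-score covariances, so only the own-variance terms attenuate.
True-score variance = [22.3²·0.86 + 14.8²·0.61] − 277.234 = 561.284 − 277.234 = 284.05.
Reliability = 284.05 / 439.096 = 0.647.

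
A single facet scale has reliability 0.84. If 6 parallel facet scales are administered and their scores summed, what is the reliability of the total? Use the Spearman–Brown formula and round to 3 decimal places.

0.969

ρ_k = kρ / (1 + (k−1)ρ) = 6·0.84 / (1 + 5·0.84) = 5.040 / 5.200 = 0.969.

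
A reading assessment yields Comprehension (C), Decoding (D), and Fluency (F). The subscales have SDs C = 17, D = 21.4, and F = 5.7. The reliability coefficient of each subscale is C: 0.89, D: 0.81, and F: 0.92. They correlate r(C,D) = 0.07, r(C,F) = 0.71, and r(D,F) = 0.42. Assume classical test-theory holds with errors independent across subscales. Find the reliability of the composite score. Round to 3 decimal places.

Var(C+D+F) = 17² + 21.4² + 5.7² + 2·[17·21.4·0.07 + 17·5.7·0.71 + 21.4·5.7·0.42] = 779.45 + 290.993 = 1070.44.
With uncorrelated errors the cross-covariances are all true-score covariance, so they carry over unchanged; only the diagonal terms shrink to ρᵢσᵢ².
True-score variance = [17²·0.89 + 21.4²·0.81 + 5.7²·0.92] + 290.993 = 658.048 + 290.993 = 949.042.
Reliability = 949.042 / 1070.44 = 0.887.

0.887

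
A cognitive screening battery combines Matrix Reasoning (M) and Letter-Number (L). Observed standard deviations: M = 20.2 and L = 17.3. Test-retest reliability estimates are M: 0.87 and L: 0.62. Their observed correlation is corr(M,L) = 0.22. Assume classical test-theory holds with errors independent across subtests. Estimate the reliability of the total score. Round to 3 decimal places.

Var(M+L) = 20.2² + 17.3² + 2·[20.2·17.3·0.22] = 707.33 + 153.762 = 861.092.
With uncorrelated errors the cross-covariances are all true-score covariance, so they carry over unchanged; only the diagonal terms shrink to ρᵢσᵢ².
True-score variance = [20.2²·0.87 + 17.3²·0.62] + 153.762 = 540.555 + 153.762 = 694.317.
Reliability = 694.317 / 861.092 = 0.806.

0.806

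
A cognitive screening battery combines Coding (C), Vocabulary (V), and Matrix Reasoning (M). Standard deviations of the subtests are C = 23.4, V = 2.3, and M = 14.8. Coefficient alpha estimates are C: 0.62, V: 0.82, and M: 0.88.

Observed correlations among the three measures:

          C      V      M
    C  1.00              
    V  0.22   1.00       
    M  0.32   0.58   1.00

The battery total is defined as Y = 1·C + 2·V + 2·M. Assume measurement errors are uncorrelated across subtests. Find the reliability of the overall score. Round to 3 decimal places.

Var(Y) = 23.4² + 2²·2.3² + 2²·14.8² + 2·[2·23.4·2.3·0.22 + 2·23.4·14.8·0.32 + 4·2.3·14.8·0.58] = 1444.88 + 648.597 = 2093.48.
With uncorrelated errors the cross-covariances are all true-score covariance, so they carry over unchanged; only the diagonal terms shrink to ρᵢσᵢ².
True-score variance = [23.4²·0.62 + 2²·2.3²·0.82 + 2²·14.8²·0.88] + 648.597 = 1127.86 + 648.597 = 1776.46.
Reliability = 1776.46 / 2093.48 = 0.849.

0.849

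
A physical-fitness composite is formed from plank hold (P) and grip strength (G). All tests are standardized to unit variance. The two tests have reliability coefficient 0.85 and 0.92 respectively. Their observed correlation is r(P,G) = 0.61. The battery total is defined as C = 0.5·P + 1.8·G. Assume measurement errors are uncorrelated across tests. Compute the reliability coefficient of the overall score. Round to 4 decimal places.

Var(C) = 0.5² + 1.8² + 2·[0.9·0.61] = 3.49 + 1.098 = 4.588.
With uncorrelated errors the cross-covariances are all true-score covariance, so they carry over unchanged; only the diagonal terms shrink to ρᵢσᵢ².
True-score variance = [0.5²·0.85 + 1.8²·0.92] + 1.098 = 3.1933 + 1.098 = 4.2913.
Reliability = 4.2913 / 4.588 = 0.9353.

0.9353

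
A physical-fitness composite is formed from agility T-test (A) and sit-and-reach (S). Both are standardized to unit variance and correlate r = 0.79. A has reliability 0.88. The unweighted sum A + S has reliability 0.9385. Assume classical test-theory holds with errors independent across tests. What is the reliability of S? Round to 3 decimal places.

Var(A+S) = 2 + 2·0.79 = 3.580.
True-score variance = ρ_A + ρ_S + 2·0.79, so 0.9385 = (0.88 + ρ_S + 1.58) / 3.580.
ρ_S = 0.9385·3.580 − 0.88 − 1.58 = 0.900.

0.900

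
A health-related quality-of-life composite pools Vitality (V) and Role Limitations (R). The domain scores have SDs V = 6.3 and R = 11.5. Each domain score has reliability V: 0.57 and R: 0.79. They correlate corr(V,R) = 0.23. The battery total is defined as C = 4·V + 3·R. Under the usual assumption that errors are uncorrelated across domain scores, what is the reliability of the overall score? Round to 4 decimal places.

0.7650

Var(C) = 4²·6.3² + 3²·11.5² + 2·[12·6.3·11.5·0.23] = 1825.29 + 399.924 = 2225.21.
Under uncorrelated errors the observed covariances equal the true-score covariances, so only the own-variance terms attenuate.
True-score variance = [4²·6.3²·0.57 + 3²·11.5²·0.79] + 399.924 = 1302.27 + 399.924 = 1702.19.
Reliability = 1702.19 / 2225.21 = 0.7650.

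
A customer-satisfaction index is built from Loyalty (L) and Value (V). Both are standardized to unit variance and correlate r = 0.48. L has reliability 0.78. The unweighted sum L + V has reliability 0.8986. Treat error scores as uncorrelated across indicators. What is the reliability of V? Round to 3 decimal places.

Var(L+V) = 2 + 2·0.48 = 2.960.
True-score variance = ρ_L + ρ_V + 2·0.48, so 0.8986 = (0.78 + ρ_V + 0.96) / 2.960.
ρ_V = 0.8986·2.960 − 0.78 − 0.96 = 0.920.

0.920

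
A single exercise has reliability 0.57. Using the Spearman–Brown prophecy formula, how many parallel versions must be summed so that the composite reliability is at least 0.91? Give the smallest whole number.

8

k ≥ ρ*(1−ρ₁)/(ρ₁(1−ρ*)) = 0.91·0.43 / (0.57·0.09) = 7.628.
Smallest integer k = 8.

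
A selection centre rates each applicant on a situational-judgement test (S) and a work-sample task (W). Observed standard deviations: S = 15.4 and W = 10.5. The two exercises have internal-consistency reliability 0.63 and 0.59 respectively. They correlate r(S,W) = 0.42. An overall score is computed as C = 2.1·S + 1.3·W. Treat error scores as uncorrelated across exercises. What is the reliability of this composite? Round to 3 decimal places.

Var(C) = 2.1²·15.4² + 1.3²·10.5² + 2·[2.73·15.4·10.5·0.42] = 1232.2 + 370.81 = 1603.01.
Under uncorrelated errors the observed covariances equal the true-score covariances, so only the own-variance terms attenuate.
True-score variance = [2.1²·15.4²·0.63 + 1.3²·10.5²·0.59] + 370.81 = 768.832 + 370.81 = 1139.64.
Reliability = 1139.64 / 1603.01 = 0.711.

0.711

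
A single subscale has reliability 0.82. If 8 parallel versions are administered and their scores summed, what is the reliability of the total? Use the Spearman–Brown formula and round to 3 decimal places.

0.973

ρ_k = kρ / (1 + (k−1)ρ) = 8·0.82 / (1 + 7·0.82) = 6.560 / 6.740 = 0.973.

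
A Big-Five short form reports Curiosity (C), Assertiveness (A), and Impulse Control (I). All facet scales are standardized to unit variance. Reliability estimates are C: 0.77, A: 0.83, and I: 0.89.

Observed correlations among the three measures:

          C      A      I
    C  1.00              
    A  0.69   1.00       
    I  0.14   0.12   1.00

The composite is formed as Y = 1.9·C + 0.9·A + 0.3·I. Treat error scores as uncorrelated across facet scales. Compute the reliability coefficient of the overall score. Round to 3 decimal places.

Var(Y) = 1.9² + 0.9² + 0.3² + 2·[1.71·0.69 + 0.57·0.14 + 0.27·0.12] = 4.51 + 2.5842 = 7.0942.
With uncorrelated errors the cross-covariances are all true-score covariance, so they carry over unchanged; only the diagonal terms shrink to ρᵢσᵢ².
True-score variance = [1.9²·0.77 + 0.9²·0.83 + 0.3²·0.89] + 2.5842 = 3.5321 + 2.5842 = 6.1163.
Reliability = 6.1163 / 7.0942 = 0.862.

0.862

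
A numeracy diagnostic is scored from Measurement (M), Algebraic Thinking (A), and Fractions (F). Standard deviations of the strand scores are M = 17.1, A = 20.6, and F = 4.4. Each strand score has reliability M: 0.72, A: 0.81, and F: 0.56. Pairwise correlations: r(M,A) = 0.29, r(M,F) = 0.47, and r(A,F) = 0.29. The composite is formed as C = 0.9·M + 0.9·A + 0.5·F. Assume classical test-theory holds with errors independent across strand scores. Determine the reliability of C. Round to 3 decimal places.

0.834

Var(C) = 0.9²·17.1² + 0.9²·20.6² + 0.5²·4.4² + 2·[0.81·17.1·20.6·0.29 + 0.45·17.1·4.4·0.47 + 0.45·20.6·4.4·0.29] = 585.424 + 220.975 = 806.399.
With uncorrelated errors the cross-covariances are all true-score covariance, so they carry over unchanged; only the diagonal terms shrink to ρᵢσᵢ².
True-score variance = [0.9²·17.1²·0.72 + 0.9²·20.6²·0.81 + 0.5²·4.4²·0.56] + 220.975 = 451.667 + 220.975 = 672.642.
Reliability = 672.642 / 806.399 = 0.834.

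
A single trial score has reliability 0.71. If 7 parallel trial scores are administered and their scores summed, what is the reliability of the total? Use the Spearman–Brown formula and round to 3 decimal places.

ρ_k = kρ / (1 + (k−1)ρ) = 7·0.71 / (1 + 6·0.71) = 4.970 / 5.260 = 0.945.

0.945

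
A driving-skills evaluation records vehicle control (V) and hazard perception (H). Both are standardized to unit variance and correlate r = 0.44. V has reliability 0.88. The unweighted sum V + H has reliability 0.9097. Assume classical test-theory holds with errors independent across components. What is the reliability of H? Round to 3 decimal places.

Var(V+H) = 2 + 2·0.44 = 2.880.
True-score variance = ρ_V + ρ_H + 2·0.44, so 0.9097 = (0.88 + ρ_H + 0.88) / 2.880.
ρ_H = 0.9097·2.880 − 0.88 − 0.88 = 0.860.

0.860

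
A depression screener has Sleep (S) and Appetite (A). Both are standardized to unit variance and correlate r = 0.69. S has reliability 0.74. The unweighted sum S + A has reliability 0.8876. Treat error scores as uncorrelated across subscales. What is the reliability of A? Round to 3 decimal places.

Var(S+A) = 2 + 2·0.69 = 3.380.
True-score variance = ρ_S + ρ_A + 2·0.69, so 0.8876 = (0.74 + ρ_A + 1.38) / 3.380.
ρ_A = 0.8876·3.380 − 0.74 − 1.38 = 0.880.

0.880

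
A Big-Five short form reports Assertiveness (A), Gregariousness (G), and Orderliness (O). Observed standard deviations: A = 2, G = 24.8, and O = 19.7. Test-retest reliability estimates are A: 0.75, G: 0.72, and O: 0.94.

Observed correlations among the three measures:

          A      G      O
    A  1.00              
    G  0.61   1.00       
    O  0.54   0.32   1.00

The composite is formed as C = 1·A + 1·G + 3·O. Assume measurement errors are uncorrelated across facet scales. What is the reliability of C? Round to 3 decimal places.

Var(C) = 2² + 24.8² + 3²·19.7² + 2·[2·24.8·0.61 + 3·2·19.7·0.54 + 3·24.8·19.7·0.32] = 4111.85 + 1126.2 = 5238.05.
Because errors are independent across components, Cov(Tᵢ,Tⱼ) = Cov(Xᵢ,Xⱼ); the off-diagonal part of the true-score variance is the same as above.
True-score variance = [2²·0.75 + 24.8²·0.72 + 3²·19.7²·0.94] + 1126.2 = 3729.07 + 1126.2 = 4855.27.
Reliability = 4855.27 / 5238.05 = 0.927.

0.927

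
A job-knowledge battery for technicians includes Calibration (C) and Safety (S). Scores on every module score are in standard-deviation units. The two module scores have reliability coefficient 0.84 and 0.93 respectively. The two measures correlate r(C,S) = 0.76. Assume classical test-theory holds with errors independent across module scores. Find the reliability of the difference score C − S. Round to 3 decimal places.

0.521

Var(C−S) = 1 + 1 − 2·0.76 = 2 − 1.52 = 0.48.
Because errors are independent across components, Cov(Tᵢ,Tⱼ) = Cov(Xᵢ,Xⱼ); the off-diagonal part of the true-score variance is the same as above.
True-score variance = [0.84 + 0.93] − 1.52 = 1.77 − 1.52 = 0.25.
Reliability = 0.25 / 0.48 = 0.521.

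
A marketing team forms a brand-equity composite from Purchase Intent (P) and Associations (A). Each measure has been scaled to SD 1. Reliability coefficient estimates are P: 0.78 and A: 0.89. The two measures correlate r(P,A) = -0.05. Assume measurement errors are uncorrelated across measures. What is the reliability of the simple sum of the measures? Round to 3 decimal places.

Var(P+A) = 2 + 2·[(-0.05)] = 2 − 0.1 = 1.9.
Under uncorrelated errors the observed covariances equal the true-score covariances, so only the own-variance terms attenuate.
True-score variance = [0.78 + 0.89] − 0.1 = 1.67 − 0.1 = 1.57.
Reliability = 1.57 / 1.9 = 0.826.

0.826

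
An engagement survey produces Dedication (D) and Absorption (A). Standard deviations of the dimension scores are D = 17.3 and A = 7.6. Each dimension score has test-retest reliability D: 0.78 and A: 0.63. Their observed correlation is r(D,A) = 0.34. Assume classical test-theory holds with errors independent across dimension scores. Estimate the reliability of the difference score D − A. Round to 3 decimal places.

0.674

Var(D−A) = 17.3² + 7.6² − 2·17.3·7.6·0.34 = 357.05 − 89.4064 = 267.644.
Because errors are independent across components, Cov(Tᵢ,Tⱼ) = Cov(Xᵢ,Xⱼ); the off-diagonal part of the true-score variance is the same as above.
True-score variance = [17.3²·0.78 + 7.6²·0.63] − 89.4064 = 269.835 − 89.4064 = 180.429.
Reliability = 180.429 / 267.644 = 0.674.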